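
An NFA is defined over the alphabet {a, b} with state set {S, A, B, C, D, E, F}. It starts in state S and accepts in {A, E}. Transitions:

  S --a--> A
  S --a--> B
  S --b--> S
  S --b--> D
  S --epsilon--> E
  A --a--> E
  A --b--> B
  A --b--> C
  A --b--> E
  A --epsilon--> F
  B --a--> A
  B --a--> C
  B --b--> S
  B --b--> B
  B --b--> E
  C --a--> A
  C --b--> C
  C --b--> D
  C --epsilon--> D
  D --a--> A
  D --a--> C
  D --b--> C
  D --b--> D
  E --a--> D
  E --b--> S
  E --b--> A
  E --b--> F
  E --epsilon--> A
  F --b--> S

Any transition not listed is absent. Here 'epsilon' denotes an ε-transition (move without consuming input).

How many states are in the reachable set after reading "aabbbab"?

7

Start: ε-closure({S}) = {S, A, E, F}.
Read 'a': {S, A, E, F} → {A, B, D, E, F}.
Read 'a': {A, B, D, E, F} → {A, C, D, E, F}.
Read 'b': {A, C, D, E, F} → {S, A, B, C, D, E, F}.
Read 'b': {S, A, B, C, D, E, F} → {S, A, B, C, D, E, F}.
Read 'b': {S, A, B, C, D, E, F} → {S, A, B, C, D, E, F}.
Read 'a': {S, A, B, C, D, E, F} → {A, B, C, D, E, F}.
Read 'b': {A, B, C, D, E, F} → {S, A, B, C, D, E, F}.
That set has 7 states.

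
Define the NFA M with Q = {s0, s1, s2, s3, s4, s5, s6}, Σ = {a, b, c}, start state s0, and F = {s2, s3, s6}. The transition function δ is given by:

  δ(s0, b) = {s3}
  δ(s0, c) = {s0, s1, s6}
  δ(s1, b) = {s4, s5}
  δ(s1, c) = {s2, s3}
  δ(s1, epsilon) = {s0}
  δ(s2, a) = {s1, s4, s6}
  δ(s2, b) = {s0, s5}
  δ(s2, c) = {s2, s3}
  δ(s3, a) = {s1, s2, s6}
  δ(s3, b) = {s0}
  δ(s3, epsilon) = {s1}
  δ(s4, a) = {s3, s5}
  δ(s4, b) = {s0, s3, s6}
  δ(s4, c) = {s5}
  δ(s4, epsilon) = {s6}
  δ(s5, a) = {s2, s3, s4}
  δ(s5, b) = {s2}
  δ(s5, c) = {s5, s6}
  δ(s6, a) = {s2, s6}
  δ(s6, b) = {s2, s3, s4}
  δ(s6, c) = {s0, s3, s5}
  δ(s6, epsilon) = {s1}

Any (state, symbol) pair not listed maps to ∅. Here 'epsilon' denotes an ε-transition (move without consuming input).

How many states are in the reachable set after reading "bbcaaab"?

7

Start in {s0}.
Read 'b': s0→{s3}; union {s3}; ε-closure = {s0, s1, s3}.
Read 'b': s0→{s3}, s1→{s4, s5}, s3→{s0}; union {s0, s3, s4, s5}; ε-closure = {s0, s1, s3, s4, s5, s6}.
Read 'c': s0→{s0, s1, s6}, s1→{s2, s3}, s3→∅, s4→{s5}, s5→{s5, s6}, s6→{s0, s3, s5}; now {s0, s1, s2, s3, s5, s6}.
Read 'a': s0→∅, s1→∅, s2→{s1, s4, s6}, s3→{s1, s2, s6}, s5→{s2, s3, s4}, s6→{s2, s6}; union {s1, s2, s3, s4, s6}; ε-closure = {s0, s1, s2, s3, s4, s6}.
Read 'a': s0→∅, s1→∅, s2→{s1, s4, s6}, s3→{s1, s2, s6}, s4→{s3, s5}, s6→{s2, s6}; union {s1, s2, s3, s4, s5, s6}; ε-closure = {s0, s1, s2, s3, s4, s5, s6}.
Read 'a': s0→∅, s1→∅, s2→{s1, s4, s6}, s3→{s1, s2, s6}, s4→{s3, s5}, s5→{s2, s3, s4}, s6→{s2, s6}; union {s1, s2, s3, s4, s5, s6}; ε-closure = {s0, s1, s2, s3, s4, s5, s6}.
Read 'b': s0→{s3}, s1→{s4, s5}, s2→{s0, s5}, s3→{s0}, s4→{s0, s3, s6}, s5→{s2}, s6→{s2, s3, s4}; union {s0, s2, s3, s4, s5, s6}; ε-closure = {s0, s1, s2, s3, s4, s5, s6}.
That set has 7 states.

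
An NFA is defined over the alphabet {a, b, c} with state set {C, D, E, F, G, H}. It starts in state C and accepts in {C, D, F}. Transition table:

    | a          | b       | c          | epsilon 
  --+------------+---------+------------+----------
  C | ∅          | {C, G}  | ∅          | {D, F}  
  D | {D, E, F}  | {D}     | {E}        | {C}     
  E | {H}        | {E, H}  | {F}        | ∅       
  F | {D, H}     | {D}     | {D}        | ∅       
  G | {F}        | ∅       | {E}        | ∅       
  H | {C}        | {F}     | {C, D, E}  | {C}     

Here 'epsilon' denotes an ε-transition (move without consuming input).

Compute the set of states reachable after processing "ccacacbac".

Start: ε-closure({C}) = {C, D, F}.
Read 'c': {C, D, F} → {C, D, E, F}.
Read 'c': {C, D, E, F} → {C, D, E, F}.
Read 'a': {C, D, E, F} → {C, D, E, F, H}.
Read 'c': {C, D, E, F, H} → {C, D, E, F}.
Read 'a': {C, D, E, F} → {C, D, E, F, H}.
Read 'c': {C, D, E, F, H} → {C, D, E, F}.
Read 'b': {C, D, E, F} → {C, D, E, F, G, H}.
Read 'a': {C, D, E, F, G, H} → {C, D, E, F, H}.
Read 'c': {C, D, E, F, H} → {C, D, E, F}.

{C, D, E, F}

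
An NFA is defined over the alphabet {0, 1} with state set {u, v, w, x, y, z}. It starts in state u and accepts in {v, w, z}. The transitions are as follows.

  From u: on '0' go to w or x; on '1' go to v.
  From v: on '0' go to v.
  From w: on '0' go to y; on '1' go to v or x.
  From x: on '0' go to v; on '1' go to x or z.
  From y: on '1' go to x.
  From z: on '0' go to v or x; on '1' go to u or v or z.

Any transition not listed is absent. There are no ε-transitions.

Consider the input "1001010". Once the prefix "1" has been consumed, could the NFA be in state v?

Start in {u}.
Read '1': u→{v}; now {v}.
State v is in {v}.

Yes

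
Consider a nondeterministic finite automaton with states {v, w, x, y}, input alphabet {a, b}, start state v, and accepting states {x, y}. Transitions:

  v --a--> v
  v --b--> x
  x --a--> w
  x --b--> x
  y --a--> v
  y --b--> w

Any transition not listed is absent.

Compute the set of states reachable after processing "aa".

Start in {v}.
Read 'a': {v} → {v}.
Read 'a': {v} → {v}.

{v}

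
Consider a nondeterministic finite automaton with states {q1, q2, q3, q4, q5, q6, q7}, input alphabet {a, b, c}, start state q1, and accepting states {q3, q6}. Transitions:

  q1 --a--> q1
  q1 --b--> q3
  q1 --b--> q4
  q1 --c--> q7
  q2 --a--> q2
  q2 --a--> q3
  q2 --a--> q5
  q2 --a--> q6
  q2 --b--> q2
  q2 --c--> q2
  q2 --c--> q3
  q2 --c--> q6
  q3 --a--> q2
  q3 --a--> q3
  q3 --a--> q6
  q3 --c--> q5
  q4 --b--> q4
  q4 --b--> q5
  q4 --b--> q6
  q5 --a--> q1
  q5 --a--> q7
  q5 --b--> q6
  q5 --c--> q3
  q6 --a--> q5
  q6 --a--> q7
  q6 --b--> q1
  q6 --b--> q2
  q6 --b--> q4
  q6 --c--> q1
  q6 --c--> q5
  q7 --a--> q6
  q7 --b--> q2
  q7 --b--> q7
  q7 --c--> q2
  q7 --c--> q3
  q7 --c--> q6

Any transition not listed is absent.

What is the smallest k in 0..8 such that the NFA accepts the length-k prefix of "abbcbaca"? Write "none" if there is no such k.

2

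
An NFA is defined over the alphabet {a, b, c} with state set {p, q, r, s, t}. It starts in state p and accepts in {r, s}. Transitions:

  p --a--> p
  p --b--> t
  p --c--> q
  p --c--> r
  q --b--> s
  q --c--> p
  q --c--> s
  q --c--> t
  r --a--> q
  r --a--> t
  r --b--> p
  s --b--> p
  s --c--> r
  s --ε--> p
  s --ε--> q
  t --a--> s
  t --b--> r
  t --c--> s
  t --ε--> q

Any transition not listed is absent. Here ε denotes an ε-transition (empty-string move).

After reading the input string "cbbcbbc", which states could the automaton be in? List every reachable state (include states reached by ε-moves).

Start in {p}.
Read 'c': p→{q, r}; now {q, r}.
Read 'b': q→{s}, r→{p}; union {p, s}; ε-closure = {p, q, s}.
Read 'b': p→{t}, q→{s}, s→{p}; union {p, s, t}; ε-closure = {p, q, s, t}.
Read 'c': p→{q, r}, q→{p, s, t}, s→{r}, t→{s}; now {p, q, r, s, t}.
Read 'b': p→{t}, q→{s}, r→{p}, s→{p}, t→{r}; union {p, r, s, t}; ε-closure = {p, q, r, s, t}.
Read 'b': p→{t}, q→{s}, r→{p}, s→{p}, t→{r}; union {p, r, s, t}; ε-closure = {p, q, r, s, t}.
Read 'c': p→{q, r}, q→{p, s, t}, r→∅, s→{r}, t→{s}; now {p, q, r, s, t}.

{p, q, r, s, t}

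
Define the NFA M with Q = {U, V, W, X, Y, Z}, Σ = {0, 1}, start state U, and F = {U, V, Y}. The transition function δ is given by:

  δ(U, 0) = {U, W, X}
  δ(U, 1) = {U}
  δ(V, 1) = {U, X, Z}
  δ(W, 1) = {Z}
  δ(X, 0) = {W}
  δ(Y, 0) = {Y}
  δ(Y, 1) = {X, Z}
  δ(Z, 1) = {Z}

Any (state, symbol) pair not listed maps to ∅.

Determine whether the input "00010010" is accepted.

Start in {U}.
Read '0': U→{U, W, X}; now {U, W, X}.
Read '0': U→{U, W, X}, W→∅, X→{W}; now {U, W, X}.
Read '0': U→{U, W, X}, W→∅, X→{W}; now {U, W, X}.
Read '1': U→{U}, W→{Z}, X→∅; now {U, Z}.
Read '0': U→{U, W, X}, Z→∅; now {U, W, X}.
Read '0': U→{U, W, X}, W→∅, X→{W}; now {U, W, X}.
Read '1': U→{U}, W→{Z}, X→∅; now {U, Z}.
Read '0': U→{U, W, X}, Z→∅; now {U, W, X}.
The final set {U, W, X} contains the accepting state U.

Yes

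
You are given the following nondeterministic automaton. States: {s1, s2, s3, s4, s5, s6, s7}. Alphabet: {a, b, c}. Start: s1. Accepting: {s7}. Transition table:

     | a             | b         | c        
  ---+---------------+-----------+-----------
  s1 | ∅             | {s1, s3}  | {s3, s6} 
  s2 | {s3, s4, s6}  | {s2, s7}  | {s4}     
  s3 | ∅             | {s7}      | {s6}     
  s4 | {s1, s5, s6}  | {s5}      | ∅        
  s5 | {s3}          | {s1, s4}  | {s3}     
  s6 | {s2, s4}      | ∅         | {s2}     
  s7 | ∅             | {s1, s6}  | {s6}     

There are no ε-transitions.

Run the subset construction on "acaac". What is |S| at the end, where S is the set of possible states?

0

Start in {s1}.
Read 'a': s1→∅; now ∅.
The set is empty and remains empty for the remaining 4 symbols.
That set has 0 states.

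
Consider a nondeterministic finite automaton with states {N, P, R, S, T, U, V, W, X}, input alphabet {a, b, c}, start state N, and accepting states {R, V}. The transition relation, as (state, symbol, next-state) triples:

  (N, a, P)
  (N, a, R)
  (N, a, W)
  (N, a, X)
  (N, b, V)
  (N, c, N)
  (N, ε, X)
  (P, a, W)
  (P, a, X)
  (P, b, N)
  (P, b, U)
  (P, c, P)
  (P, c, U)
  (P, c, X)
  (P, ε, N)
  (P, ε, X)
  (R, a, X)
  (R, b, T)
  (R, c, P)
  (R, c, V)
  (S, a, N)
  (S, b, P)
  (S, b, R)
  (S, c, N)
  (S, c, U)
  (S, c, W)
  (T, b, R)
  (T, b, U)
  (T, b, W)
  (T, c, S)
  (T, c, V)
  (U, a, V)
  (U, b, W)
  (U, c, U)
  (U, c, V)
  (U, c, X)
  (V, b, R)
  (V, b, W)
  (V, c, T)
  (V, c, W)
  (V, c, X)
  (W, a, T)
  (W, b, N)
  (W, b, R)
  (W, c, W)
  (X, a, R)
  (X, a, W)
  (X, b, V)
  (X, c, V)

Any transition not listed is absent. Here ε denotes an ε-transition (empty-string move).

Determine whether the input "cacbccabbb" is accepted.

Start: ε-closure({N}) = {N, X}.
Read 'c': N→{N}, X→{V}; union {N, V}; ε-closure = {N, V, X}.
Read 'a': N→{P, R, W, X}, V→∅, X→{R, W}; union {P, R, W, X}; ε-closure = {N, P, R, W, X}.
Read 'c': N→{N}, P→{P, U, X}, R→{P, V}, W→{W}, X→{V}; now {N, P, U, V, W, X}.
Read 'b': N→{V}, P→{N, U}, U→{W}, V→{R, W}, W→{N, R}, X→{V}; union {N, R, U, V, W}; ε-closure = {N, R, U, V, W, X}.
Read 'c': N→{N}, R→{P, V}, U→{U, V, X}, V→{T, W, X}, W→{W}, X→{V}; now {N, P, T, U, V, W, X}.
Read 'c': N→{N}, P→{P, U, X}, T→{S, V}, U→{U, V, X}, V→{T, W, X}, W→{W}, X→{V}; now {N, P, S, T, U, V, W, X}.
Read 'a': N→{P, R, W, X}, P→{W, X}, S→{N}, T→∅, U→{V}, V→∅, W→{T}, X→{R, W}; now {N, P, R, T, V, W, X}.
Read 'b': N→{V}, P→{N, U}, R→{T}, T→{R, U, W}, V→{R, W}, W→{N, R}, X→{V}; union {N, R, T, U, V, W}; ε-closure = {N, R, T, U, V, W, X}.
Read 'b': N→{V}, R→{T}, T→{R, U, W}, U→{W}, V→{R, W}, W→{N, R}, X→{V}; union {N, R, T, U, V, W}; ε-closure = {N, R, T, U, V, W, X}.
Read 'b': N→{V}, R→{T}, T→{R, U, W}, U→{W}, V→{R, W}, W→{N, R}, X→{V}; union {N, R, T, U, V, W}; ε-closure = {N, R, T, U, V, W, X}.
The final set {N, R, T, U, V, W, X} contains the accepting states R, V.

Yes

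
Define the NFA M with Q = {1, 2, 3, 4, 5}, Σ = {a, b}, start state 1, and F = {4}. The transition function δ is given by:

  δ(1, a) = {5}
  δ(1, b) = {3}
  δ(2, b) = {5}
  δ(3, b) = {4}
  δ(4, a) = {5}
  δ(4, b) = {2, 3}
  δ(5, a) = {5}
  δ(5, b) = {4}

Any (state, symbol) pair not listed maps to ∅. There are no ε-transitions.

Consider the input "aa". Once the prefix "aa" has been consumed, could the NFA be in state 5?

Start in {1}.
Read 'a': {1} → {5}.
Read 'a': {5} → {5}.
State 5 is in {5}.

Yes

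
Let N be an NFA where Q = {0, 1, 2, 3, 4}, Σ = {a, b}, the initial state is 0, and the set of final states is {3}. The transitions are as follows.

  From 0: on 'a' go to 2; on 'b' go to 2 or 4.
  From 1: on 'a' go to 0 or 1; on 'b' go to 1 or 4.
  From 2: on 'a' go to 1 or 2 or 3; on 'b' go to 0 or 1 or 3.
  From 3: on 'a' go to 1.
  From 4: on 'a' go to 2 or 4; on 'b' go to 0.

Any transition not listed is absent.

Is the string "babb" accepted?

No

Start in {0}.
Read 'b': {0} → {2, 4}.
Read 'a': {2, 4} → {1, 2, 3, 4}.
Read 'b': {1, 2, 3, 4} → {0, 1, 3, 4}.
Read 'b': {0, 1, 3, 4} → {0, 1, 2, 4}.
The final set {0, 1, 2, 4} contains no accepting state.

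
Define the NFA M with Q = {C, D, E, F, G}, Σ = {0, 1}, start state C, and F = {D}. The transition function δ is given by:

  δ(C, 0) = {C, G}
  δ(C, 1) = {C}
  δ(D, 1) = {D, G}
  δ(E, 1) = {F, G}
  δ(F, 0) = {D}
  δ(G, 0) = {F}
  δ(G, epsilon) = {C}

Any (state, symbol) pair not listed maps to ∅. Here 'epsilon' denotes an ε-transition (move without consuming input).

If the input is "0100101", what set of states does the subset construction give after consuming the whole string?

{C}

Start in {C}.
Read '0': C→{C, G}; now {C, G}.
Read '1': C→{C}, G→∅; now {C}.
Read '0': C→{C, G}; now {C, G}.
Read '0': C→{C, G}, G→{F}; now {C, F, G}.
Read '1': C→{C}, F→∅, G→∅; now {C}.
Read '0': C→{C, G}; now {C, G}.
Read '1': C→{C}, G→∅; now {C}.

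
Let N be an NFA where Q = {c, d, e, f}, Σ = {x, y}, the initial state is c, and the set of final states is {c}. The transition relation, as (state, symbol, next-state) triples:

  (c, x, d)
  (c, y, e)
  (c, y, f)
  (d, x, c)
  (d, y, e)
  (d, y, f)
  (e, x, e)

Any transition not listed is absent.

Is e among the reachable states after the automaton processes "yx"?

Yes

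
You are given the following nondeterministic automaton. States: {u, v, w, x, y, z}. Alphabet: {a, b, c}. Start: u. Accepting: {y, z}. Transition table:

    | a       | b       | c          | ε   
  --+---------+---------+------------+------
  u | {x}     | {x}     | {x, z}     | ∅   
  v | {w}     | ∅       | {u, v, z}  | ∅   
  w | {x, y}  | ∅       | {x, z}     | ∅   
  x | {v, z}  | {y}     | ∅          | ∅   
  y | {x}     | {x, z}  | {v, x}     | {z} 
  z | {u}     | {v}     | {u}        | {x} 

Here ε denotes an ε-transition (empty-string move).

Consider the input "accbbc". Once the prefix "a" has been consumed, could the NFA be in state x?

Start in {u}.
Read 'a': u→{x}; now {x}.
State x is in {x}.

Yes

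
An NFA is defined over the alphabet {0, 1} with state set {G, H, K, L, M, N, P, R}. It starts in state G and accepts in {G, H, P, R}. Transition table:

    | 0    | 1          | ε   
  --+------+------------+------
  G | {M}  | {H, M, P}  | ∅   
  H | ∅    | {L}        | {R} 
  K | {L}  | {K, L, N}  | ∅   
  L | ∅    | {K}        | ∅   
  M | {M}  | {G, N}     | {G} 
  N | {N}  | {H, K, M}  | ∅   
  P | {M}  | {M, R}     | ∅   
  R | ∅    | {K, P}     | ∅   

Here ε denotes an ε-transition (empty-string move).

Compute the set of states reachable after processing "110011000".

Start in {G}.
Read '1': G→{H, M, P}; union {H, M, P}; ε-closure = {G, H, M, P, R}.
Read '1': G→{H, M, P}, H→{L}, M→{G, N}, P→{M, R}, R→{K, P}; now {G, H, K, L, M, N, P, R}.
Read '0': G→{M}, H→∅, K→{L}, L→∅, M→{M}, N→{N}, P→{M}, R→∅; union {L, M, N}; ε-closure = {G, L, M, N}.
Read '0': G→{M}, L→∅, M→{M}, N→{N}; union {M, N}; ε-closure = {G, M, N}.
Read '1': G→{H, M, P}, M→{G, N}, N→{H, K, M}; union {G, H, K, M, N, P}; ε-closure = {G, H, K, M, N, P, R}.
Read '1': G→{H, M, P}, H→{L}, K→{K, L, N}, M→{G, N}, N→{H, K, M}, P→{M, R}, R→{K, P}; now {G, H, K, L, M, N, P, R}.
Read '0': G→{M}, H→∅, K→{L}, L→∅, M→{M}, N→{N}, P→{M}, R→∅; union {L, M, N}; ε-closure = {G, L, M, N}.
Read '0': G→{M}, L→∅, M→{M}, N→{N}; union {M, N}; ε-closure = {G, M, N}.
Read '0': G→{M}, M→{M}, N→{N}; union {M, N}; ε-closure = {G, M, N}.

{G, M, N}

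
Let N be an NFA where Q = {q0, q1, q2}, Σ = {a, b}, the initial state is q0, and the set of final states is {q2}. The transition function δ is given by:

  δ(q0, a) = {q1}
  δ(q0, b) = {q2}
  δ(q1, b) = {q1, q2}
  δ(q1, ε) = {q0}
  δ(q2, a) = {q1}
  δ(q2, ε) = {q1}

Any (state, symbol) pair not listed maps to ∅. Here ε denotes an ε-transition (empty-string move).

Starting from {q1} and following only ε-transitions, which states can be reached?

{q0, q1}

Begin with {q1}.
ε-move q1 → q0; add q0.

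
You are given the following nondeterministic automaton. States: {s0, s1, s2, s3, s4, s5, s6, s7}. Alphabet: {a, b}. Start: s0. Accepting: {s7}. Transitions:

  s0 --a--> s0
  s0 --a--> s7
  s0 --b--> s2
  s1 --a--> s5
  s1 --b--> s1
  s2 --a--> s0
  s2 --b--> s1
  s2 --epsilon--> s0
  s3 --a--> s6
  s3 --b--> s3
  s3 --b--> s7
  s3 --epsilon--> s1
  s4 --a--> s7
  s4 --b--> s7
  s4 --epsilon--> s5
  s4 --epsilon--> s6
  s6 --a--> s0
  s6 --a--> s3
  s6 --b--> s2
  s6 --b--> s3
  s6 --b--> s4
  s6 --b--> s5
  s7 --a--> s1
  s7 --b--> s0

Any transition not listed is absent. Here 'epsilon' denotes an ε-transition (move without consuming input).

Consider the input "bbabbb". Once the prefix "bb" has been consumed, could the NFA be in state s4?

No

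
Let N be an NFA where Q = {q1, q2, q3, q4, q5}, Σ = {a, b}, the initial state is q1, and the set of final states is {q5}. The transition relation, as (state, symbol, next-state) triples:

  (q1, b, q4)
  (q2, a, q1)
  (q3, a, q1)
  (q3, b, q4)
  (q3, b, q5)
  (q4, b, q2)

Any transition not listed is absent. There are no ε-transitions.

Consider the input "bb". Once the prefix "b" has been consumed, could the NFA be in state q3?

No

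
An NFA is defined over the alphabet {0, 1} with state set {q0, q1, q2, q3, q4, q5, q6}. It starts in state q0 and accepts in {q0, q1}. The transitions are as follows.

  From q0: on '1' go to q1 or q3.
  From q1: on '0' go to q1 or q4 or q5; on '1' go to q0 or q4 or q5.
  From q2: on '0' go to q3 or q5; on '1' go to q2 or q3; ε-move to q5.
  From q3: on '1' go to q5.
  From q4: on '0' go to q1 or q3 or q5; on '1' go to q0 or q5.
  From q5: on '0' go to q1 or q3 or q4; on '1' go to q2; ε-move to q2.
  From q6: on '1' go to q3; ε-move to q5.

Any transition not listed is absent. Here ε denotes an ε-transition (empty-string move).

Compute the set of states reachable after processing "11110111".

{q0, q1, q2, q3, q4, q5}

Start in {q0}.
Read '1': {q0} → {q1, q3}.
Read '1': {q1, q3} → {q0, q2, q4, q5}.
Read '1': {q0, q2, q4, q5} → {q0, q1, q2, q3, q5}.
Read '1': {q0, q1, q2, q3, q5} → {q0, q1, q2, q3, q4, q5}.
Read '0': {q0, q1, q2, q3, q4, q5} → {q1, q2, q3, q4, q5}.
Read '1': {q1, q2, q3, q4, q5} → {q0, q2, q3, q4, q5}.
Read '1': {q0, q2, q3, q4, q5} → {q0, q1, q2, q3, q5}.
Read '1': {q0, q1, q2, q3, q5} → {q0, q1, q2, q3, q4, q5}.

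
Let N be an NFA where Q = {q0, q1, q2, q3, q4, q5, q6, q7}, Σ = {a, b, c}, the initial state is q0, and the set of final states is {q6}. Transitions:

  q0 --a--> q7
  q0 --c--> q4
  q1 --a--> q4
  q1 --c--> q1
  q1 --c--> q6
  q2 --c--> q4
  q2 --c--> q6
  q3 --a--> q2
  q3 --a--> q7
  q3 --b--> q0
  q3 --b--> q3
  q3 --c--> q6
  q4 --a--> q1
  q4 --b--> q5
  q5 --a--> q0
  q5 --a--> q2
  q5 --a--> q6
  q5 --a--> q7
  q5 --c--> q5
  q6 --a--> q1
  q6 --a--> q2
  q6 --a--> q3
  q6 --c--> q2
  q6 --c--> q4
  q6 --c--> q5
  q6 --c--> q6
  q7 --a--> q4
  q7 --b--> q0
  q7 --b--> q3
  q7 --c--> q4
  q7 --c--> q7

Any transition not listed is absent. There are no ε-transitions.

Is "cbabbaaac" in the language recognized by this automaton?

Yes

Start in {q0}.
Read 'c': q0→{q4}; now {q4}.
Read 'b': q4→{q5}; now {q5}.
Read 'a': q5→{q0, q2, q6, q7}; now {q0, q2, q6, q7}.
Read 'b': q0→∅, q2→∅, q6→∅, q7→{q0, q3}; now {q0, q3}.
Read 'b': q0→∅, q3→{q0, q3}; now {q0, q3}.
Read 'a': q0→{q7}, q3→{q2, q7}; now {q2, q7}.
Read 'a': q2→∅, q7→{q4}; now {q4}.
Read 'a': q4→{q1}; now {q1}.
Read 'c': q1→{q1, q6}; now {q1, q6}.
The final set {q1, q6} contains the accepting state q6.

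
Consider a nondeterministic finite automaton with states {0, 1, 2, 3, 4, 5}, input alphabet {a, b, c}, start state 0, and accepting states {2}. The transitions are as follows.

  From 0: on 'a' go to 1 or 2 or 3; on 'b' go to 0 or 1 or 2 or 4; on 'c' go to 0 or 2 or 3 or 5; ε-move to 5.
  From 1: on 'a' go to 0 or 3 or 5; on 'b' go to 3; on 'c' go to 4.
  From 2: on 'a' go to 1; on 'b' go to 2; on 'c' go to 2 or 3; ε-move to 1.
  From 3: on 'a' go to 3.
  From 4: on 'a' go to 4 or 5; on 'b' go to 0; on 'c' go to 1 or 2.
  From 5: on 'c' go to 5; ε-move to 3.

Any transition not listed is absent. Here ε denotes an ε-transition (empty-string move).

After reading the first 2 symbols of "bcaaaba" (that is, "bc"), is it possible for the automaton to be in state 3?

Yes

Start: ε-closure({0}) = {0, 3, 5}.
Read 'b': 0→{0, 1, 2, 4}, 3→∅, 5→∅; union {0, 1, 2, 4}; ε-closure = {0, 1, 2, 3, 4, 5}.
Read 'c': 0→{0, 2, 3, 5}, 1→{4}, 2→{2, 3}, 3→∅, 4→{1, 2}, 5→{5}; now {0, 1, 2, 3, 4, 5}.
State 3 is in {0, 1, 2, 3, 4, 5}.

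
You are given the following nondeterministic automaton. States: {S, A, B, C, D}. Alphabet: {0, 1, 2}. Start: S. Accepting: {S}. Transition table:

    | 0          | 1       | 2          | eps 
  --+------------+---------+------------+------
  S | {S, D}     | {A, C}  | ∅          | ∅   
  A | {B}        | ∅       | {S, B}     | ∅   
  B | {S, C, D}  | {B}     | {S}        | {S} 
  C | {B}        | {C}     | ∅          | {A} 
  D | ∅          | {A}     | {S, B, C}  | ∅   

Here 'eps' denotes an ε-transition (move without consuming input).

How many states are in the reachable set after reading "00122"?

1

Start in {S}.
Read '0': {S} → {S, D}.
Read '0': {S, D} → {S, D}.
Read '1': {S, D} → {A, C}.
Read '2': {A, C} → {S, B}.
Read '2': {S, B} → {S}.
That set has 1 state.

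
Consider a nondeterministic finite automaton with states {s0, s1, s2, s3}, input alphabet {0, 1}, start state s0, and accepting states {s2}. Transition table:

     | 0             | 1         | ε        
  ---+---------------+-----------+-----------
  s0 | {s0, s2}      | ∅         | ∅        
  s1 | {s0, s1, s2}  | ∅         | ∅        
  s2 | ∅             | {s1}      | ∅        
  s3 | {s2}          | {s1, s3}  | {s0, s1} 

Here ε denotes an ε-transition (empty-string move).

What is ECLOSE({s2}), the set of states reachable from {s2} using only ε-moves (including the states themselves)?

Begin with {s2}.
No ε-moves leave this set, so the closure equals the set itself.

{s2}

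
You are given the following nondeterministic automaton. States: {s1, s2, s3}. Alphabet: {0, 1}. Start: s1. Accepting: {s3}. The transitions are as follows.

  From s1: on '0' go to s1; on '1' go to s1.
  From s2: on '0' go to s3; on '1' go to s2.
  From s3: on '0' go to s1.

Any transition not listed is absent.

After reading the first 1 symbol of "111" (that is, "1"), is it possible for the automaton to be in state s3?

No

Start in {s1}.
Read '1': {s1} → {s1}.
State s3 is not in {s1}.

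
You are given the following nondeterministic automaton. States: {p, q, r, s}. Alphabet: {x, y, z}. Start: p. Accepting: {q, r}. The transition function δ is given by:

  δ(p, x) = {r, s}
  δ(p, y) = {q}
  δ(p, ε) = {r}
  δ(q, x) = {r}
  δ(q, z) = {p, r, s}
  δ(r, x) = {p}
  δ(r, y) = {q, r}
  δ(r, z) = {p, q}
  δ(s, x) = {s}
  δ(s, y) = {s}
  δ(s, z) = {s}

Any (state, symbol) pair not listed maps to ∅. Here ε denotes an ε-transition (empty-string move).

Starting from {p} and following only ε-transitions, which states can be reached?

Begin with {p}.
ε-move p → r; add r.

{p, r}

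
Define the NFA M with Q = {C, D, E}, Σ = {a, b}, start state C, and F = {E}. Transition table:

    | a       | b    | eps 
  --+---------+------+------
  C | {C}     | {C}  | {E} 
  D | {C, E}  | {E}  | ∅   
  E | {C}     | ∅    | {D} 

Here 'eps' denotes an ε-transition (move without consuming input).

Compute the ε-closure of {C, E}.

{C, D, E}

Begin with {C, E}.
ε-move E → D; add D.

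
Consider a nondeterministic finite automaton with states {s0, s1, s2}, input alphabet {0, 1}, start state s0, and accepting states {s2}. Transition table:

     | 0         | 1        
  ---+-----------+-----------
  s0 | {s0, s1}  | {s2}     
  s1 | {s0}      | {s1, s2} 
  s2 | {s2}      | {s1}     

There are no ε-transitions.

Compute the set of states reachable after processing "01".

{s1, s2}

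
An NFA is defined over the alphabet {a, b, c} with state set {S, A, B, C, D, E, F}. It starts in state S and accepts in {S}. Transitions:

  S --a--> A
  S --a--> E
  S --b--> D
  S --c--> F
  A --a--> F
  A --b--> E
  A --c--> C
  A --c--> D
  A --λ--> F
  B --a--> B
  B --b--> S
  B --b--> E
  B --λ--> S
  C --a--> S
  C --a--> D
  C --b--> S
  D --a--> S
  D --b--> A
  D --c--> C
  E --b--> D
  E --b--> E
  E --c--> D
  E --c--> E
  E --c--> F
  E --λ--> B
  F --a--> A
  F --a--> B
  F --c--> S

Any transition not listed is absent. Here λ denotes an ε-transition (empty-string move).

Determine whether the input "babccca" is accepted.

Start in {S}.
Read 'b': S→{D}; now {D}.
Read 'a': D→{S}; now {S}.
Read 'b': S→{D}; now {D}.
Read 'c': D→{C}; now {C}.
Read 'c': C→∅; now ∅.
The set is empty and remains empty for the remaining 2 symbols.
The final set ∅ contains no accepting state.

No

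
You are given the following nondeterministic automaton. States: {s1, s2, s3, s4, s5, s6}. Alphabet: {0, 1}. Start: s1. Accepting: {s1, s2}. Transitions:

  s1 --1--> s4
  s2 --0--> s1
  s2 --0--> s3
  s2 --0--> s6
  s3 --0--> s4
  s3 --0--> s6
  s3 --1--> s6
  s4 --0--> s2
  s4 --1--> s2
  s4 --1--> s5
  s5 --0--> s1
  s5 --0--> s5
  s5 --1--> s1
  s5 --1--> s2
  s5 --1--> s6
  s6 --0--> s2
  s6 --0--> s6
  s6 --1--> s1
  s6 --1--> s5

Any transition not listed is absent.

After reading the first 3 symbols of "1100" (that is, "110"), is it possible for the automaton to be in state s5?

Start in {s1}.
Read '1': s1→{s4}; now {s4}.
Read '1': s4→{s2, s5}; now {s2, s5}.
Read '0': s2→{s1, s3, s6}, s5→{s1, s5}; now {s1, s3, s5, s6}.
State s5 is in {s1, s3, s5, s6}.

Yes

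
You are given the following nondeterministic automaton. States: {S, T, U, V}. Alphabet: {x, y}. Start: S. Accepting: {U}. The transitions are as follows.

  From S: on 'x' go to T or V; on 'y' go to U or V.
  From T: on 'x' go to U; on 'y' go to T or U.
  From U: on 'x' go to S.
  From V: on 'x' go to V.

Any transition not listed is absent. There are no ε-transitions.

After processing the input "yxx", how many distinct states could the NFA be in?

Start in {S}.
Read 'y': {S} → {U, V}.
Read 'x': {U, V} → {S, V}.
Read 'x': {S, V} → {T, V}.
That set has 2 states.

2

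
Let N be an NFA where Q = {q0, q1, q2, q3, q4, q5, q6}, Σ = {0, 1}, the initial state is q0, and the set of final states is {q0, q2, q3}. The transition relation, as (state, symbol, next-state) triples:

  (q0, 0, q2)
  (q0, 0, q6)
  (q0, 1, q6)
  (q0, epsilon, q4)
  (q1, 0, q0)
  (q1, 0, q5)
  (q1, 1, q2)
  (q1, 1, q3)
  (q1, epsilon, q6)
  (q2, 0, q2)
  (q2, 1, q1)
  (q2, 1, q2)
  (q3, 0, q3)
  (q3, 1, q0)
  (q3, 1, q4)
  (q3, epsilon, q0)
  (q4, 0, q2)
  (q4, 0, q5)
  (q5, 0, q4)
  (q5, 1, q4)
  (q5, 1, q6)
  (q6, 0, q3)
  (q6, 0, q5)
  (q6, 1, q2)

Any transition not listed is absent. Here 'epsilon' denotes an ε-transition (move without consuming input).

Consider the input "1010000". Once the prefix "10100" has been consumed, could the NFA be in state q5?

Yes

Start: ε-closure({q0}) = {q0, q4}.
Read '1': {q0, q4} → {q6}.
Read '0': {q6} → {q0, q3, q4, q5}.
Read '1': {q0, q3, q4, q5} → {q0, q4, q6}.
Read '0': {q0, q4, q6} → {q0, q2, q3, q4, q5, q6}.
Read '0': {q0, q2, q3, q4, q5, q6} → {q0, q2, q3, q4, q5, q6}.
State q5 is in {q0, q2, q3, q4, q5, q6}.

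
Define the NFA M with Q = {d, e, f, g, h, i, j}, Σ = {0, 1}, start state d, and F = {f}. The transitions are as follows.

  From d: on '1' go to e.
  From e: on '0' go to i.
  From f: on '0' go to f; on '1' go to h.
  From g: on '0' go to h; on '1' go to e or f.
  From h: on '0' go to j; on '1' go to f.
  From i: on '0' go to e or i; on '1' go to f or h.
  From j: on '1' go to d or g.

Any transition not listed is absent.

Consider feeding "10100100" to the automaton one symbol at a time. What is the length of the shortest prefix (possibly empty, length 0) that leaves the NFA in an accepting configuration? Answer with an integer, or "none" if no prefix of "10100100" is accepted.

3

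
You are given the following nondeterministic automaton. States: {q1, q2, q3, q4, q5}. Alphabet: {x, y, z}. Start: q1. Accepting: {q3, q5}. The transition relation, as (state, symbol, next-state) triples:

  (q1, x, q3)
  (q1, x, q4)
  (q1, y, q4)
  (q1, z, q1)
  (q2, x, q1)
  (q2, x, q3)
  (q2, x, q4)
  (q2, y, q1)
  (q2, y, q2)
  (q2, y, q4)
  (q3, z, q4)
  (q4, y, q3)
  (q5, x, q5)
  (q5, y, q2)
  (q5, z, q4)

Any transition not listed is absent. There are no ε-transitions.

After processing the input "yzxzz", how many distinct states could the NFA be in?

0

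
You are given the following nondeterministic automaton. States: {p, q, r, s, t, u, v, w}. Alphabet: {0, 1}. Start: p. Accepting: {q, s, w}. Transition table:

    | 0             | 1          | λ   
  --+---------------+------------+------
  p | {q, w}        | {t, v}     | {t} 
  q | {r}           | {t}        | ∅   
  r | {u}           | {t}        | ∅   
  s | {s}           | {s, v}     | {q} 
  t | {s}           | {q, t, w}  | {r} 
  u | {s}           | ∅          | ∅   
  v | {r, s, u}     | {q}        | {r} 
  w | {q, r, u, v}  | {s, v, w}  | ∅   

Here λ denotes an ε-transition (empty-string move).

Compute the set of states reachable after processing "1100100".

{q, r, s, u}

Start: ε-closure({p}) = {p, r, t}.
Read '1': p→{t, v}, r→{t}, t→{q, t, w}; union {q, t, v, w}; ε-closure = {q, r, t, v, w}.
Read '1': q→{t}, r→{t}, t→{q, t, w}, v→{q}, w→{s, v, w}; union {q, s, t, v, w}; ε-closure = {q, r, s, t, v, w}.
Read '0': q→{r}, r→{u}, s→{s}, t→{s}, v→{r, s, u}, w→{q, r, u, v}; now {q, r, s, u, v}.
Read '0': q→{r}, r→{u}, s→{s}, u→{s}, v→{r, s, u}; union {r, s, u}; ε-closure = {q, r, s, u}.
Read '1': q→{t}, r→{t}, s→{s, v}, u→∅; union {s, t, v}; ε-closure = {q, r, s, t, v}.
Read '0': q→{r}, r→{u}, s→{s}, t→{s}, v→{r, s, u}; union {r, s, u}; ε-closure = {q, r, s, u}.
Read '0': q→{r}, r→{u}, s→{s}, u→{s}; union {r, s, u}; ε-closure = {q, r, s, u}.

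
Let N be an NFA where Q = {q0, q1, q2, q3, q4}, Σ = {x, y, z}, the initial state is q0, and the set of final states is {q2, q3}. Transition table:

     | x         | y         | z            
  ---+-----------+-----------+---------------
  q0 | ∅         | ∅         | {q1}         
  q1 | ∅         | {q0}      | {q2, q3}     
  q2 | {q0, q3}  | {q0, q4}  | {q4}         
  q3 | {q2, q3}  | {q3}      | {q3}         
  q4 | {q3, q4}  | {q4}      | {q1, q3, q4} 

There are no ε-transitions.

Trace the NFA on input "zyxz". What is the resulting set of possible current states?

Start in {q0}.
Read 'z': {q0} → {q1}.
Read 'y': {q1} → {q0}.
Read 'x': {q0} → ∅.
The set is empty and remains empty for the remaining 1 symbol.

∅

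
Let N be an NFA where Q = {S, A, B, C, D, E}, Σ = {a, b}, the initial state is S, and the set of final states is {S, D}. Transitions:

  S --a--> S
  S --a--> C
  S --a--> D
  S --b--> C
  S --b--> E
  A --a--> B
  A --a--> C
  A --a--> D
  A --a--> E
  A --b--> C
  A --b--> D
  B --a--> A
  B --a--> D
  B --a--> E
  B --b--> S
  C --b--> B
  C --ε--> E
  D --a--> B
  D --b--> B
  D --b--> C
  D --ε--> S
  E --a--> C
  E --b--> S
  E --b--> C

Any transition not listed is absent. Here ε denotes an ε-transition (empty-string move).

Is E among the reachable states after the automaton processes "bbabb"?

Start in {S}.
Read 'b': {S} → {C, E}.
Read 'b': {C, E} → {S, B, C, E}.
Read 'a': {S, B, C, E} → {S, A, C, D, E}.
Read 'b': {S, A, C, D, E} → {S, B, C, D, E}.
Read 'b': {S, B, C, D, E} → {S, B, C, E}.
State E is in {S, B, C, E}.

Yes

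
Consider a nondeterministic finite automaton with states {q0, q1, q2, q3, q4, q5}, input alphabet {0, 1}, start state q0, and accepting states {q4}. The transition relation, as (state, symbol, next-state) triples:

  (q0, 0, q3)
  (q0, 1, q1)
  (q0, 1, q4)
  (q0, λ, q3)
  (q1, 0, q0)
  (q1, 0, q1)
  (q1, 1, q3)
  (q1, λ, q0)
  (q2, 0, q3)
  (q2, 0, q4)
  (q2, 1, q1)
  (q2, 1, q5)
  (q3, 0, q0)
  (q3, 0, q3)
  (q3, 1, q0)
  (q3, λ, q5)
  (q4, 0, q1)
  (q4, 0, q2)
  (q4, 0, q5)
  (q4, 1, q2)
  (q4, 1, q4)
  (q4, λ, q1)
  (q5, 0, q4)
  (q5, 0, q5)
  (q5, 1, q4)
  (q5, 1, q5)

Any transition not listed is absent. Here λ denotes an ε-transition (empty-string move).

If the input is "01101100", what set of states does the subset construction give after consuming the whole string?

{q0, q1, q2, q3, q4, q5}

Start: ε-closure({q0}) = {q0, q3, q5}.
Read '0': q0→{q3}, q3→{q0, q3}, q5→{q4, q5}; union {q0, q3, q4, q5}; ε-closure = {q0, q1, q3, q4, q5}.
Read '1': q0→{q1, q4}, q1→{q3}, q3→{q0}, q4→{q2, q4}, q5→{q4, q5}; now {q0, q1, q2, q3, q4, q5}.
Read '1': q0→{q1, q4}, q1→{q3}, q2→{q1, q5}, q3→{q0}, q4→{q2, q4}, q5→{q4, q5}; now {q0, q1, q2, q3, q4, q5}.
Read '0': q0→{q3}, q1→{q0, q1}, q2→{q3, q4}, q3→{q0, q3}, q4→{q1, q2, q5}, q5→{q4, q5}; now {q0, q1, q2, q3, q4, q5}.
Read '1': q0→{q1, q4}, q1→{q3}, q2→{q1, q5}, q3→{q0}, q4→{q2, q4}, q5→{q4, q5}; now {q0, q1, q2, q3, q4, q5}.
Read '1': q0→{q1, q4}, q1→{q3}, q2→{q1, q5}, q3→{q0}, q4→{q2, q4}, q5→{q4, q5}; now {q0, q1, q2, q3, q4, q5}.
Read '0': q0→{q3}, q1→{q0, q1}, q2→{q3, q4}, q3→{q0, q3}, q4→{q1, q2, q5}, q5→{q4, q5}; now {q0, q1, q2, q3, q4, q5}.
Read '0': q0→{q3}, q1→{q0, q1}, q2→{q3, q4}, q3→{q0, q3}, q4→{q1, q2, q5}, q5→{q4, q5}; now {q0, q1, q2, q3, q4, q5}.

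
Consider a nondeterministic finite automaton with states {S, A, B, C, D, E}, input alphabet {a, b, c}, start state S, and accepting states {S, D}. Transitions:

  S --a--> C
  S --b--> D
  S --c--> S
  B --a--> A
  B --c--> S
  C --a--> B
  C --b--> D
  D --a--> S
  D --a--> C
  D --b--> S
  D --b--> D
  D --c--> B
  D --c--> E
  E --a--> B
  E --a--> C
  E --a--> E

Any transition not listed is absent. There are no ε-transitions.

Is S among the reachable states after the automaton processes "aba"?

Yes

Start in {S}.
Read 'a': S→{C}; now {C}.
Read 'b': C→{D}; now {D}.
Read 'a': D→{S, C}; now {S, C}.
State S is in {S, C}.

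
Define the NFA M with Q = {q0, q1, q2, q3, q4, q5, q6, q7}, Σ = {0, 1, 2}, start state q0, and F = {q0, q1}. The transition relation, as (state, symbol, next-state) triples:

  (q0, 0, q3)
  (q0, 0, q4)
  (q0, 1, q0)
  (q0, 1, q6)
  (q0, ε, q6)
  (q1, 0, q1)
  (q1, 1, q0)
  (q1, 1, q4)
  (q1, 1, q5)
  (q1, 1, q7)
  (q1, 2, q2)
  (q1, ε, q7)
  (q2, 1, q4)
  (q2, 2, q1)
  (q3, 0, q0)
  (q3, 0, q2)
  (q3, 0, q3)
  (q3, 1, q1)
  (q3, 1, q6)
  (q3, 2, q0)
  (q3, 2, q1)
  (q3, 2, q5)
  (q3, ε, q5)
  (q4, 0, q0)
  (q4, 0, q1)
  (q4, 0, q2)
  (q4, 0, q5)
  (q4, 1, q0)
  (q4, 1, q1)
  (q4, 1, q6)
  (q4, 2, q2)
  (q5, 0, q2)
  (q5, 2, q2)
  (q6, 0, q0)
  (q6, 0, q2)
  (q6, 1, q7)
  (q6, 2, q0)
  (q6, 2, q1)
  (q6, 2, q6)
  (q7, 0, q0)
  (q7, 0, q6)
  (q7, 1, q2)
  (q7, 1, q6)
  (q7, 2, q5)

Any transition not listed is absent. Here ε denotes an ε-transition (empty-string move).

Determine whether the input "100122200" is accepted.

Yes

Start: ε-closure({q0}) = {q0, q6}.
Read '1': q0→{q0, q6}, q6→{q7}; now {q0, q6, q7}.
Read '0': q0→{q3, q4}, q6→{q0, q2}, q7→{q0, q6}; union {q0, q2, q3, q4, q6}; ε-closure = {q0, q2, q3, q4, q5, q6}.
Read '0': q0→{q3, q4}, q2→∅, q3→{q0, q2, q3}, q4→{q0, q1, q2, q5}, q5→{q2}, q6→{q0, q2}; union {q0, q1, q2, q3, q4, q5}; ε-closure = {q0, q1, q2, q3, q4, q5, q6, q7}.
Read '1': q0→{q0, q6}, q1→{q0, q4, q5, q7}, q2→{q4}, q3→{q1, q6}, q4→{q0, q1, q6}, q5→∅, q6→{q7}, q7→{q2, q6}; now {q0, q1, q2, q4, q5, q6, q7}.
Read '2': q0→∅, q1→{q2}, q2→{q1}, q4→{q2}, q5→{q2}, q6→{q0, q1, q6}, q7→{q5}; union {q0, q1, q2, q5, q6}; ε-closure = {q0, q1, q2, q5, q6, q7}.
Read '2': q0→∅, q1→{q2}, q2→{q1}, q5→{q2}, q6→{q0, q1, q6}, q7→{q5}; union {q0, q1, q2, q5, q6}; ε-closure = {q0, q1, q2, q5, q6, q7}.
Read '2': q0→∅, q1→{q2}, q2→{q1}, q5→{q2}, q6→{q0, q1, q6}, q7→{q5}; union {q0, q1, q2, q5, q6}; ε-closure = {q0, q1, q2, q5, q6, q7}.
Read '0': q0→{q3, q4}, q1→{q1}, q2→∅, q5→{q2}, q6→{q0, q2}, q7→{q0, q6}; union {q0, q1, q2, q3, q4, q6}; ε-closure = {q0, q1, q2, q3, q4, q5, q6, q7}.
Read '0': q0→{q3, q4}, q1→{q1}, q2→∅, q3→{q0, q2, q3}, q4→{q0, q1, q2, q5}, q5→{q2}, q6→{q0, q2}, q7→{q0, q6}; union {q0, q1, q2, q3, q4, q5, q6}; ε-closure = {q0, q1, q2, q3, q4, q5, q6, q7}.
The final set {q0, q1, q2, q3, q4, q5, q6, q7} contains the accepting states q0, q1.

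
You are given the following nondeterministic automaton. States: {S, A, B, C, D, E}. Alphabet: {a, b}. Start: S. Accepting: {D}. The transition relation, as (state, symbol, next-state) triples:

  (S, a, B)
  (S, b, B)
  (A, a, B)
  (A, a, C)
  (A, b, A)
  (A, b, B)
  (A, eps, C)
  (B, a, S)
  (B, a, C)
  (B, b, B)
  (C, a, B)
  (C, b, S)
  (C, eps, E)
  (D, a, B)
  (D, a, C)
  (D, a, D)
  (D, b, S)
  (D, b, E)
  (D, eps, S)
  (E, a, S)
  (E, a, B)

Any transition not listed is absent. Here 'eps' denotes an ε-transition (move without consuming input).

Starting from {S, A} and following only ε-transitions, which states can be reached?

{S, A, C, E}

Begin with {S, A}.
ε-move A → C; add C.
ε-move C → E; add E.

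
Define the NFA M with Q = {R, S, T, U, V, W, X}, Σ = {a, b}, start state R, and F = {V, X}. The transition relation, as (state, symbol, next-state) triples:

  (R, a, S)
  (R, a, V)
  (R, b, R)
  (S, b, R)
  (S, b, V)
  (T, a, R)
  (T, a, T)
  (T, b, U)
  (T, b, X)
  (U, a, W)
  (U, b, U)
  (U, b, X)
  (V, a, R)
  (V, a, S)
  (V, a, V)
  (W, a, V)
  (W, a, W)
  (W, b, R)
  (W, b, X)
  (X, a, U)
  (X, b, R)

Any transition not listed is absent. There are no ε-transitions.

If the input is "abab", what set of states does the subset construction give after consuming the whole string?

Start in {R}.
Read 'a': {R} → {S, V}.
Read 'b': {S, V} → {R, V}.
Read 'a': {R, V} → {R, S, V}.
Read 'b': {R, S, V} → {R, V}.

{R, V}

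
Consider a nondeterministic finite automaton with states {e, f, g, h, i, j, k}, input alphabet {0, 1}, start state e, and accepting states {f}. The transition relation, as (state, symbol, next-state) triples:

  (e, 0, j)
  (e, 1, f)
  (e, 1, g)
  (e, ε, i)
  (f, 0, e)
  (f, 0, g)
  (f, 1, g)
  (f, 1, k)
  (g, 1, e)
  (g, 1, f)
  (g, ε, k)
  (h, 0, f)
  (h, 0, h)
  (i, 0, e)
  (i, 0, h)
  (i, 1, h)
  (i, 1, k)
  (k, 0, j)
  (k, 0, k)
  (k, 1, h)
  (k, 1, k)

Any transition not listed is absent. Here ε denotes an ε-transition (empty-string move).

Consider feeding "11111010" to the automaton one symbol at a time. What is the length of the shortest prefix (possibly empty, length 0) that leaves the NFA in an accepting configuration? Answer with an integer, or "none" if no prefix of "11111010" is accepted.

1

Start: ε-closure({e}) = {e, i}.
Read '1': e→{f, g}, i→{h, k}; now {f, g, h, k}.
None of the earlier sets intersect F, but {f, g, h, k} does.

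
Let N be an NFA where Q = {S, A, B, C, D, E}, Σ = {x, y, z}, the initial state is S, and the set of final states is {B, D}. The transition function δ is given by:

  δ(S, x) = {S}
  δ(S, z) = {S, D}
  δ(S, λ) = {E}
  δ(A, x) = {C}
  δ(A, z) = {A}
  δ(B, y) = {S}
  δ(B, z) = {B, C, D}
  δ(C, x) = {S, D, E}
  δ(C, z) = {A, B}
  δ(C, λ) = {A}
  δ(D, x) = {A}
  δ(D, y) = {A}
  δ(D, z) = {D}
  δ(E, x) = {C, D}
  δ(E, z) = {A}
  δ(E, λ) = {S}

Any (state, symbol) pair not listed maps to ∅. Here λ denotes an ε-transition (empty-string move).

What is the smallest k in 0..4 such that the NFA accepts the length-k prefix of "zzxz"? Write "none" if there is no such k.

1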